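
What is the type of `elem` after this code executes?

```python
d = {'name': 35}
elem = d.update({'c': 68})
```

dict.update() returns None

NoneType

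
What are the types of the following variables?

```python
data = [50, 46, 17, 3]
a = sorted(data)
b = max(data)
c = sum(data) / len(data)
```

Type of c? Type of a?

int / int returns float; sorted() returns list

float, list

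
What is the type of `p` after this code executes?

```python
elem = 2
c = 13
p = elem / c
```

int / int always returns float in Python 3 (2 / 13 = 0.153846)

float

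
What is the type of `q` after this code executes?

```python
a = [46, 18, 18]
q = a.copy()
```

list.copy() returns list

list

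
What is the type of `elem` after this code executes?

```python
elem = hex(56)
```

hex() returns str representation

str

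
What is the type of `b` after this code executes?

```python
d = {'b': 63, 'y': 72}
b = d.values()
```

.values() returns a dict_values view object

dict_values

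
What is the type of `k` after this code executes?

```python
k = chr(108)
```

chr() returns str (single character)

str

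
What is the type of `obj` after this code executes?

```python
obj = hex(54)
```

hex() returns str representation

str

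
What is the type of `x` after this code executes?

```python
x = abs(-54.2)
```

abs() of float returns float

float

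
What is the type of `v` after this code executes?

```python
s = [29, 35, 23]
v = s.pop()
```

list.pop() returns the popped element (int here)

int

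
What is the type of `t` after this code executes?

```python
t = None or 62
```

'or' with None returns the other value (62, int)

int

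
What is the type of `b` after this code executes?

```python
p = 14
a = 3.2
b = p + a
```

int + float returns float (14 + 3.2 = 17.2)

float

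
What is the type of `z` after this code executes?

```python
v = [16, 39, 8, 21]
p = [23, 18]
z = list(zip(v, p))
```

list(zip(...)) returns a list of tuples

list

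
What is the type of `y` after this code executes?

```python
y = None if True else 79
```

Ternary: condition is True, if branch (None) taken → NoneType

NoneType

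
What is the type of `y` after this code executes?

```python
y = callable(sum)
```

callable() returns bool

bool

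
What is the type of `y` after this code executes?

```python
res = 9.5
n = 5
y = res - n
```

float - int returns float (9.5 - 5 = 4.5)

float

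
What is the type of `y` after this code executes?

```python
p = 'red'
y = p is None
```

'is' comparison returns bool

bool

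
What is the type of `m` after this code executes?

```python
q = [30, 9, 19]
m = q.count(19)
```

list.count() returns int

int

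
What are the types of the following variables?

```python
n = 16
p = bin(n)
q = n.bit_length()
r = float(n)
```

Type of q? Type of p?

int.bit_length() returns int; bin() returns str

int, str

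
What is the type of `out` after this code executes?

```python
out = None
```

None has type NoneType

NoneType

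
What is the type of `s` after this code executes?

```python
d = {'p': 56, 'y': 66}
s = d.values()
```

.values() returns a dict_values view object

dict_values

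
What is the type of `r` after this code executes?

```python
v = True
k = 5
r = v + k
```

bool + int returns int (True is 1, so 1 + 5 = 6)

int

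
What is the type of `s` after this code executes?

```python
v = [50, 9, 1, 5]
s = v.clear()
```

list.clear() returns None

NoneType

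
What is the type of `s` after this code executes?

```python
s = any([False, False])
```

any() returns bool

bool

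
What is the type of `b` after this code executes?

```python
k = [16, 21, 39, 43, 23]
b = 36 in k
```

'in' operator returns bool

bool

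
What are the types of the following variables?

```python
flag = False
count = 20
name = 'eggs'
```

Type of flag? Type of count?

flag is bool; count is int

bool, int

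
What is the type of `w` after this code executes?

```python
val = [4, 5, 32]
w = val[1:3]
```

Slicing a list always returns a list

list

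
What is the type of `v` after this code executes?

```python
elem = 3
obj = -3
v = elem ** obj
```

int ** negative int returns float

float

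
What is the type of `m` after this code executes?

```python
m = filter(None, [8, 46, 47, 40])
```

filter() returns a filter iterator object

filter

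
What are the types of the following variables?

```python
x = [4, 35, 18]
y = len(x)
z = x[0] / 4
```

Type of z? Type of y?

int / int returns float; len() returns int

float, int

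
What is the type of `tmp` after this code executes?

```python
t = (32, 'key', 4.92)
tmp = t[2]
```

Index 2 of tuple is 4.92 which is float

float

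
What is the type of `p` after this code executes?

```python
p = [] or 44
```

'or' returns first truthy value (44, which is int)

int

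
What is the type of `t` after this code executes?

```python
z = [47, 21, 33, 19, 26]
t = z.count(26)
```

list.count() returns int

int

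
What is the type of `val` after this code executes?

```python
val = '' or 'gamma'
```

'or' returns first truthy value ('gamma', which is str)

str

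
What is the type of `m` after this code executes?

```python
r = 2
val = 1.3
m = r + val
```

int + float returns float (2 + 1.3 = 3.3)

float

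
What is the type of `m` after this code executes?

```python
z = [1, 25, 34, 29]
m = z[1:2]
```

Slicing a list always returns a list

list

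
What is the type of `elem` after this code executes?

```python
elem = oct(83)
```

oct() returns str representation

str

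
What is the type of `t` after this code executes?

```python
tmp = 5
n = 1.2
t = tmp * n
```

int * float returns float (5 * 1.2 = 6.0)

float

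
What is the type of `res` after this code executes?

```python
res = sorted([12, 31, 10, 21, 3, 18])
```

sorted() always returns list

list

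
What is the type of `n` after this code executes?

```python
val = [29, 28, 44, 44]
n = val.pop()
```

list.pop() returns the popped element (int here)

int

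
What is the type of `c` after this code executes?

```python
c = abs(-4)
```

abs() of int returns int

int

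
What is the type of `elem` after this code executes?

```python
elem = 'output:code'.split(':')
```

str.split() returns list

list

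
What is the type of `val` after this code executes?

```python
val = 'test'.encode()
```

str.encode() returns bytes

bytes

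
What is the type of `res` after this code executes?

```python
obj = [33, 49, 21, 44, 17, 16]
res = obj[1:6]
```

Slicing a list always returns a list

list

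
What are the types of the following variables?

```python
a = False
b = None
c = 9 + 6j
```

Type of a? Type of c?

a is bool; c is complex

bool, complex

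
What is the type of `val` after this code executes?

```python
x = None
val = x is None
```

'is' comparison returns bool

bool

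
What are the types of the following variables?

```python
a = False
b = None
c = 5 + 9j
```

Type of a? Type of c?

a is bool; c is complex

bool, complex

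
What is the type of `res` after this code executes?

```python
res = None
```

None has type NoneType

NoneType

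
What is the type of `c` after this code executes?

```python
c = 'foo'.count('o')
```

str.count() returns int

int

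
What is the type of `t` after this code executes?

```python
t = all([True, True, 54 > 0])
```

all() returns bool

bool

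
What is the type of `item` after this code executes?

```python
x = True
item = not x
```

'not' always returns bool

bool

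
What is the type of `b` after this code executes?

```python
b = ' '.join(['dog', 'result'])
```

str.join() returns str

str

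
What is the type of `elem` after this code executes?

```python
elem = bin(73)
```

bin() returns str representation

str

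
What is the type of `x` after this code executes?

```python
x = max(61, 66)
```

max() of ints returns int

int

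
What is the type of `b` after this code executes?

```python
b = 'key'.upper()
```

str.upper() returns str

str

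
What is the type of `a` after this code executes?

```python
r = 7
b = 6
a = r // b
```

int // int returns int (7 // 6 = 1)

int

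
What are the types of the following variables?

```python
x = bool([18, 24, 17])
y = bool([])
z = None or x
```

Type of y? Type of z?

bool() returns bool; None or <bool> returns the bool

bool, bool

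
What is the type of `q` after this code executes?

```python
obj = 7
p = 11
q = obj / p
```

int / int always returns float in Python 3 (7 / 11 = 0.636364)

float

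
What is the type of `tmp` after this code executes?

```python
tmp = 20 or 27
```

'or' returns the first truthy value (20, which is int)

int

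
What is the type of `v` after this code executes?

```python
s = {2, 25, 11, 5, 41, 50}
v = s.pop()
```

Popping from a set of ints returns int

int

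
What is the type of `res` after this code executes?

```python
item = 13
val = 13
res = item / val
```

int / int always returns float in Python 3 (13 / 13 = 1)

float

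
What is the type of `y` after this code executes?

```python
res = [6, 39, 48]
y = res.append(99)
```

list.append() returns None (mutates in place)

NoneType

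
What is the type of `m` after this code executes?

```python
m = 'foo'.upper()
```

str.upper() returns str

str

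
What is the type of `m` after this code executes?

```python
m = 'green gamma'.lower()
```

str.lower() returns str

str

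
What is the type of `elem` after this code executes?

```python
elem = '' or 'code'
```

'or' returns first truthy value ('code', which is str)

str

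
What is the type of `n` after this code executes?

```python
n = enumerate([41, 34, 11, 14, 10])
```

enumerate() returns an enumerate iterator object

enumerate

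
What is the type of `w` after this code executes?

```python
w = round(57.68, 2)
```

round() with ndigits arg returns float

float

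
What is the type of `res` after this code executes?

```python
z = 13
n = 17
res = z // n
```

int // int returns int (13 // 17 = 0)

int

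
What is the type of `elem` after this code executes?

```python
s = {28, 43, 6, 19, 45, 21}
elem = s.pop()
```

Popping from a set of ints returns int

int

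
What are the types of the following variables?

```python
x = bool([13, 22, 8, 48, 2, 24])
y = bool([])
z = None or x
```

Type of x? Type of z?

bool() returns bool; None or <bool> returns the bool

bool, bool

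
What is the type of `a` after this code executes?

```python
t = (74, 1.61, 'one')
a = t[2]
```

Index 2 of tuple is 'one' which is str

str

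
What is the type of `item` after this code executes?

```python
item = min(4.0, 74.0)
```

min() of floats returns float

float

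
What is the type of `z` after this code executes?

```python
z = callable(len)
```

callable() returns bool

bool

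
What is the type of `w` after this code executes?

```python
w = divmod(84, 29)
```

divmod() returns a tuple (quotient, remainder)

tuple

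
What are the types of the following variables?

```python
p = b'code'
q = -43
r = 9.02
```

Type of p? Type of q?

p is bytes; q is int

bytes, int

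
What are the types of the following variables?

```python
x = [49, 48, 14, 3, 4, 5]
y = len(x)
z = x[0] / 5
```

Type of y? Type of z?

len() returns int; int / int returns float

int, float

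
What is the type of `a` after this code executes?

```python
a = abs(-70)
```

abs() of int returns int

int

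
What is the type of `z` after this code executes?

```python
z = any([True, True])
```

any() returns bool

bool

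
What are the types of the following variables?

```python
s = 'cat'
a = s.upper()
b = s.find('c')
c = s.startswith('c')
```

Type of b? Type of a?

str.find() returns int; str.upper() returns str

int, str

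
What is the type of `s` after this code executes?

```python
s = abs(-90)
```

abs() of int returns int

int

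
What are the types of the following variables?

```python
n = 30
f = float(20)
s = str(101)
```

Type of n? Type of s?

n is int; s is str

int, str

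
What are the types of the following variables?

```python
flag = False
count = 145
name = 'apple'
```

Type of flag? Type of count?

flag is bool; count is int

bool, int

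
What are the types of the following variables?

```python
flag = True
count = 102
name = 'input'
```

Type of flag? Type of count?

flag is bool; count is int

bool, int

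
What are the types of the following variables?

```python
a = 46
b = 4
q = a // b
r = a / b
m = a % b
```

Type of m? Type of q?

int % int returns int; int // int returns int

int, int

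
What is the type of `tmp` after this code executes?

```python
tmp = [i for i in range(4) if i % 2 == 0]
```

A list comprehension [...] produces a list

list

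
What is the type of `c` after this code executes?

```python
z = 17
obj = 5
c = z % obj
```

int % int returns int (17 % 5 = 2)

int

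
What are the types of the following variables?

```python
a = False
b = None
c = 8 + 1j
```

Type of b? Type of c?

b is NoneType; c is complex

NoneType, complex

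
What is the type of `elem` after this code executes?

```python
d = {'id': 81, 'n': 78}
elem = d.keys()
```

.keys() returns a dict_keys view object

dict_keys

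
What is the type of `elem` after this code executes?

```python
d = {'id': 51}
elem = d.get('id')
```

dict.get() returns the value (int) when key is found

int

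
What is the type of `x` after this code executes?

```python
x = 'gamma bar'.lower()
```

str.lower() returns str

str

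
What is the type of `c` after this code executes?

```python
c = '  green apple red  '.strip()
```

str.strip() returns str

str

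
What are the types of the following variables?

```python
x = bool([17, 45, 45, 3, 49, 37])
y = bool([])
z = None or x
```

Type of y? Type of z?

bool() returns bool; None or <bool> returns the bool

bool, bool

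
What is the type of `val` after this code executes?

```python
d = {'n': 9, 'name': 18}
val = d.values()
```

.values() returns a dict_values view object

dict_values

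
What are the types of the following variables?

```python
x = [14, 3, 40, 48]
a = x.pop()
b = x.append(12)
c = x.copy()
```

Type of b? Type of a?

list.append() returns None; list.pop() returns the element (int)

NoneType, int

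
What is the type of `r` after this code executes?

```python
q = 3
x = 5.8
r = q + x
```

int + float returns float (3 + 5.8 = 8.8)

float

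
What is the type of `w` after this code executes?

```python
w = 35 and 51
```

'and' returns the last value when all truthy (51, which is int)

int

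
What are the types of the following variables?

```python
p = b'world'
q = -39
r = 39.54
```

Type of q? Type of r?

q is int; r is float

int, float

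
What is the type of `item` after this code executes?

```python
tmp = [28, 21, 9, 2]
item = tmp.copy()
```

list.copy() returns list

list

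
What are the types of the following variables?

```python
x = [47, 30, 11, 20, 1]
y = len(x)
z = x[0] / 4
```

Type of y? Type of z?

len() returns int; int / int returns float

int, float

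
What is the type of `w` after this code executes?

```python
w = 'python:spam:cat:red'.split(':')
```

str.split() returns list

list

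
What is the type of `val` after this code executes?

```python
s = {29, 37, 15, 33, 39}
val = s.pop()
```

Popping from a set of ints returns int

int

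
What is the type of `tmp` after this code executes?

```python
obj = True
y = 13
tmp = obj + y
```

bool + int returns int (True is 1, so 1 + 13 = 14)

int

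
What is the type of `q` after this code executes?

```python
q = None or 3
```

'or' with None returns the other value (3, int)

int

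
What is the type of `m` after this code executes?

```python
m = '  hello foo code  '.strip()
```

str.strip() returns str

str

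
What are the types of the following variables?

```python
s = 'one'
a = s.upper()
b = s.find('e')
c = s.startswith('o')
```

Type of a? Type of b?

str.upper() returns str; str.find() returns int

str, int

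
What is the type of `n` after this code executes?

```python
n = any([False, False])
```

any() returns bool

bool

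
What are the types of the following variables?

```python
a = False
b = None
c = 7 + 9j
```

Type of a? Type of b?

a is bool; b is NoneType

bool, NoneType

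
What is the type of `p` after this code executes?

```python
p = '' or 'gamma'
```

'or' returns first truthy value ('gamma', which is str)

str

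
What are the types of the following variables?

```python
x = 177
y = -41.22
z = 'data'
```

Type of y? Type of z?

y is float; z is str

float, str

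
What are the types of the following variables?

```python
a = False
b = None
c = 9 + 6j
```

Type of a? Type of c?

a is bool; c is complex

bool, complex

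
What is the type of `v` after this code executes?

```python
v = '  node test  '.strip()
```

str.strip() returns str

str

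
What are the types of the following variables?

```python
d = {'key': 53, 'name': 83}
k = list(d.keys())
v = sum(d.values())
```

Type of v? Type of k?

sum of int values returns int; list(...) returns list

int, list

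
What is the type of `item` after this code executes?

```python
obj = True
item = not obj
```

'not' always returns bool

bool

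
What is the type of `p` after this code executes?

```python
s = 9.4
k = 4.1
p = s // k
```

float // float returns float (floor division preserves float type)

float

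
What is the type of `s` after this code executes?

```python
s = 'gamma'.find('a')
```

str.find() returns int (index, or -1)

int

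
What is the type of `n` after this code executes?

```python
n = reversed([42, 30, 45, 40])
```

reversed() on a list returns a list_reverseiterator

list_reverseiterator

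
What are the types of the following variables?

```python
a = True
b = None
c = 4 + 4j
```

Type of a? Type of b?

a is bool; b is NoneType

bool, NoneType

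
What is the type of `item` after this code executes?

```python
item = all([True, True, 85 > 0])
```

all() returns bool

bool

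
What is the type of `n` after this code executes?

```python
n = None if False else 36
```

Ternary: condition is False, else branch (36) taken → int

int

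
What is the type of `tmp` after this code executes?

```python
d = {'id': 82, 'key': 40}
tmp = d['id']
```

Accessing dict[str, int] with key 'id' returns int value 82

int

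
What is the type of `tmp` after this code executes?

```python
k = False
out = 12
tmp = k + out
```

bool + int returns int (False is 0, so 0 + 12 = 12)

int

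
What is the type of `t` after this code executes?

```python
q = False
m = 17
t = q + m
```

bool + int returns int (False is 0, so 0 + 17 = 17)

int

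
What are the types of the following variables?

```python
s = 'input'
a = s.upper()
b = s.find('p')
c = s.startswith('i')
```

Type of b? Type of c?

str.find() returns int; str.startswith() returns bool

int, bool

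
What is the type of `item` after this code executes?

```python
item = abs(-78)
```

abs() of int returns int

int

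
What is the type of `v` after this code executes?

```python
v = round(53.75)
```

round() with no ndigits arg returns int

int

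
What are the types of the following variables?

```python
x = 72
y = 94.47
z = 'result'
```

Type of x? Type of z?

x is int; z is str

int, str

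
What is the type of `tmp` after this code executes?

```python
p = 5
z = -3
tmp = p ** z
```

int ** negative int returns float

float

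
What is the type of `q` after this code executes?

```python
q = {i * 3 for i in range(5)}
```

A set comprehension {expr for x in iterable} produces a set

set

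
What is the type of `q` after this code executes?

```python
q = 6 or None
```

'or' returns first truthy value (6, int)

int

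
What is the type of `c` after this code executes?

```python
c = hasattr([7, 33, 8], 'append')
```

hasattr() returns bool

bool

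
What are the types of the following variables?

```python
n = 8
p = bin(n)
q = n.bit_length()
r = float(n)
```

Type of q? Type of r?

int.bit_length() returns int; float() returns float

int, float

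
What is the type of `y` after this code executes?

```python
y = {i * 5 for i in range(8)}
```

A set comprehension {expr for x in iterable} produces a set

set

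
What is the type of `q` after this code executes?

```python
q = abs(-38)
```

abs() of int returns int

int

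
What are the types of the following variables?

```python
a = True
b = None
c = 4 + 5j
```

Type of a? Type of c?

a is bool; c is complex

bool, complex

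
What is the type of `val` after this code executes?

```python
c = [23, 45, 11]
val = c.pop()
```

list.pop() returns the popped element (int here)

int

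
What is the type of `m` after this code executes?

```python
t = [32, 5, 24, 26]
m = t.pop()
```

list.pop() returns the popped element (int here)

int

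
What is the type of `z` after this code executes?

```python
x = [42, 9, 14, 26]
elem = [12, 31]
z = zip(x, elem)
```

zip() returns a zip iterator object

zip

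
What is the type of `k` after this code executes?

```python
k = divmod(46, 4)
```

divmod() returns a tuple (quotient, remainder)

tuple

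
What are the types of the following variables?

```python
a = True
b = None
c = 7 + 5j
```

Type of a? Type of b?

a is bool; b is NoneType

bool, NoneType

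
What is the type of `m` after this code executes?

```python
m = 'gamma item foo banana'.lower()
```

str.lower() returns str

str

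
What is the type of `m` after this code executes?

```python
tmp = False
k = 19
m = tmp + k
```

bool + int returns int (False is 0, so 0 + 19 = 19)

int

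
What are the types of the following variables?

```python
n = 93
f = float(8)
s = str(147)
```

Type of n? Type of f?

n is int; f is float

int, float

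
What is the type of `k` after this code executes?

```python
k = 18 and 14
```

'and' returns the last value when all truthy (14, which is int)

int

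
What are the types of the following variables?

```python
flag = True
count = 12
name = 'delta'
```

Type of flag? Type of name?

flag is bool; name is str

bool, str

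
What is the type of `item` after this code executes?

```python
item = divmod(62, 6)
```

divmod() returns a tuple (quotient, remainder)

tuple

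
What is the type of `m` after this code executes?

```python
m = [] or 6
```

'or' returns first truthy value (6, which is int)

int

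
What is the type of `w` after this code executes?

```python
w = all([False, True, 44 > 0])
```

all() returns bool

bool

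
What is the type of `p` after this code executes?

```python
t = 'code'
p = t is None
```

'is' comparison returns bool

bool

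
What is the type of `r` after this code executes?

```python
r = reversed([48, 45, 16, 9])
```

reversed() on a list returns a list_reverseiterator

list_reverseiterator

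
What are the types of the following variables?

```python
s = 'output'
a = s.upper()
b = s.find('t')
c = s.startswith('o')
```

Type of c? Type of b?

str.startswith() returns bool; str.find() returns int

bool, int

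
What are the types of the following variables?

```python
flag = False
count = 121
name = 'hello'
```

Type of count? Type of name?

count is int; name is str

int, str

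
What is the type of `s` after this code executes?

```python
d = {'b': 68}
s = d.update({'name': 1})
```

dict.update() returns None

NoneType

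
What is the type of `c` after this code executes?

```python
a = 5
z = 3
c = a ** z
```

int ** positive int returns int (5 ** 3 = 125)

int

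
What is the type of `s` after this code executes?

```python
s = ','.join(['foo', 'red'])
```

str.join() returns str

str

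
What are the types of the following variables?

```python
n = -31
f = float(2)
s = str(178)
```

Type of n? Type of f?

n is int; f is float

int, float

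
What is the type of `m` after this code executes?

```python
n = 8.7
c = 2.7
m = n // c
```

float // float returns float (floor division preserves float type)

float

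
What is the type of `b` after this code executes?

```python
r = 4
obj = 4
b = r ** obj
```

int ** positive int returns int (4 ** 4 = 256)

int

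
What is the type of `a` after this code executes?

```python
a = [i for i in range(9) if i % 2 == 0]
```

A list comprehension [...] produces a list

list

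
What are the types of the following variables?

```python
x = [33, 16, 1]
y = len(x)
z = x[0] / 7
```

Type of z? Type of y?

int / int returns float; len() returns int

float, int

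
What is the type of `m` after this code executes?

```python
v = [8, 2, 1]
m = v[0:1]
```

Slicing a list always returns a list

list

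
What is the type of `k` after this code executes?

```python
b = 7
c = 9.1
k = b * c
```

int * float returns float (7 * 9.1 = 63.7)

float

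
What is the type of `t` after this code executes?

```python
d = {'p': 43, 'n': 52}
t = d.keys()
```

.keys() returns a dict_keys view object

dict_keys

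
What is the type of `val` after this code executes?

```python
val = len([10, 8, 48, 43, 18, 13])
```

len() always returns int

int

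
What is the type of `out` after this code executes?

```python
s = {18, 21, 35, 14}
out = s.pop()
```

Popping from a set of ints returns int

int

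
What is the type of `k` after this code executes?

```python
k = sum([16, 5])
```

sum() of ints returns int

int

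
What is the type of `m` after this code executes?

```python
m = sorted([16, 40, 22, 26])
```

sorted() always returns list

list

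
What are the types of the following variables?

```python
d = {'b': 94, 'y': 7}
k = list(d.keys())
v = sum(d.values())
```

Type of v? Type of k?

sum of int values returns int; list(...) returns list

int, list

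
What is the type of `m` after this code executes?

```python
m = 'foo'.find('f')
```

str.find() returns int (index, or -1)

int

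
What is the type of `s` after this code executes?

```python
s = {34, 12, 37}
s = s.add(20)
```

set.add() returns None (mutates in place)

NoneType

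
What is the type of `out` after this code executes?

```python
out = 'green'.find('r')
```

str.find() returns int (index, or -1)

int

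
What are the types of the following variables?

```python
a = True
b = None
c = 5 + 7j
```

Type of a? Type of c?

a is bool; c is complex

bool, complex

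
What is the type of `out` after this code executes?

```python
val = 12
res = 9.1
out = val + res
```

int + float returns float (12 + 9.1 = 21.1)

float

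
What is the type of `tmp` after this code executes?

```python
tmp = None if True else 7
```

Ternary: condition is True, if branch (None) taken → NoneType

NoneType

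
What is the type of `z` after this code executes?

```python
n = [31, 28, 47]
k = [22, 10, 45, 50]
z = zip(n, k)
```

zip() returns a zip iterator object

zip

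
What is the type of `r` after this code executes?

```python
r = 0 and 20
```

'and' returns the first falsy value (0, which is int)

int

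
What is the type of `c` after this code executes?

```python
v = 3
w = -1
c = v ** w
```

int ** negative int returns float

float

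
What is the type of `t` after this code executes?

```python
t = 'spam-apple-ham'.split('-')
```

str.split() returns list

list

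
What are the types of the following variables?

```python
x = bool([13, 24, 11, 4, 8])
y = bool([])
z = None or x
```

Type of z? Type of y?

None or <bool> returns the bool; bool() returns bool

bool, bool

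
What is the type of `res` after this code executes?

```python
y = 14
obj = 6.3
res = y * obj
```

int * float returns float (14 * 6.3 = 88.2)

float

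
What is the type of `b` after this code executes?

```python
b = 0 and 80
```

'and' returns the first falsy value (0, which is int)

int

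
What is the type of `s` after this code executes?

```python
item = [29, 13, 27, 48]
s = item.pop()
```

list.pop() returns the popped element (int here)

int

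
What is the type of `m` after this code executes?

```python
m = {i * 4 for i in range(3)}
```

A set comprehension {expr for x in iterable} produces a set

set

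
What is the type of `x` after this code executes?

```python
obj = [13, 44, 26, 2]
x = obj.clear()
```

list.clear() returns None

NoneType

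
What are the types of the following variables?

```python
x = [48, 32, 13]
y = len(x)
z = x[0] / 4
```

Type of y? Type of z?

len() returns int; int / int returns float

int, float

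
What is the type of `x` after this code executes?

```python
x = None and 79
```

'and' returns first falsy value (None)

NoneType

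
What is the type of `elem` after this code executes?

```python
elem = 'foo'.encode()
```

str.encode() returns bytes

bytes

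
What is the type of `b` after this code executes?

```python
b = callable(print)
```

callable() returns bool

bool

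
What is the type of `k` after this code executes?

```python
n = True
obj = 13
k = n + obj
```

bool + int returns int (True is 1, so 1 + 13 = 14)

int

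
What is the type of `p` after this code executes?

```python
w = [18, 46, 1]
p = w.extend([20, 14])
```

list.extend() returns None

NoneType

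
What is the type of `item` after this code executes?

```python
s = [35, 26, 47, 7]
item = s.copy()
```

list.copy() returns list

list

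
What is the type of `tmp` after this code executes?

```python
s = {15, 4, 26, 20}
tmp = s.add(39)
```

set.add() returns None (mutates in place)

NoneType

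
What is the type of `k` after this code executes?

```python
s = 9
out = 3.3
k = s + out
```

int + float returns float (9 + 3.3 = 12.3)

float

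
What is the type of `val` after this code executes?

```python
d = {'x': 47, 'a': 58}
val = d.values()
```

.values() returns a dict_values view object

dict_values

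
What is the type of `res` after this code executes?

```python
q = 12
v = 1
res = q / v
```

int / int always returns float in Python 3 (12 / 1 = 12)

float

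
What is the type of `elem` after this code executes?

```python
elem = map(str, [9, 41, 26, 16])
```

map() returns a map iterator object

map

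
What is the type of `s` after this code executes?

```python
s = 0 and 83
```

'and' returns the first falsy value (0, which is int)

int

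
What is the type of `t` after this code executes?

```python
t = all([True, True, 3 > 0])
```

all() returns bool

bool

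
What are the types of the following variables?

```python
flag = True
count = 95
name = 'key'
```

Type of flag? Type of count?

flag is bool; count is int

bool, int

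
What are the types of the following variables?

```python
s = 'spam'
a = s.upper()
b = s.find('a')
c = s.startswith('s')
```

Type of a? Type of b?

str.upper() returns str; str.find() returns int

str, int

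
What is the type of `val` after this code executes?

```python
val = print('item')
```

print() returns None

NoneType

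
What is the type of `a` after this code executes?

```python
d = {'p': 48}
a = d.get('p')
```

dict.get() returns the value (int) when key is found

int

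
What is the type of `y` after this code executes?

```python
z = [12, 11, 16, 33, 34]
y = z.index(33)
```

list.index() returns int

int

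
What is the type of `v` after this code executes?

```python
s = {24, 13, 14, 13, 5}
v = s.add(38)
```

set.add() returns None (mutates in place)

NoneType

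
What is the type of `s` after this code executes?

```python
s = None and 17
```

'and' returns first falsy value (None)

NoneType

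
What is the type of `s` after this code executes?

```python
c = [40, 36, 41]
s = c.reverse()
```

list.reverse() returns None

NoneType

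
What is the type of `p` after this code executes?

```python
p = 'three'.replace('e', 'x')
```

str.replace() returns str

str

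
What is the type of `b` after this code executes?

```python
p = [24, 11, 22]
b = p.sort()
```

list.sort() returns None (sorts in place)

NoneType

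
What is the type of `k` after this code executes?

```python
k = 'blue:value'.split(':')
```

str.split() returns list

list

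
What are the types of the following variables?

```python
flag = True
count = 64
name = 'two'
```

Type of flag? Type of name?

flag is bool; name is str

bool, str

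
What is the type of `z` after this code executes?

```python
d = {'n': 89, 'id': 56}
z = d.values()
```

.values() returns a dict_values view object

dict_values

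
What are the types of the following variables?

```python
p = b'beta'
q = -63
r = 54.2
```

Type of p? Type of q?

p is bytes; q is int

bytes, int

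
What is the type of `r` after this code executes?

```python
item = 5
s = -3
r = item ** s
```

int ** negative int returns float

float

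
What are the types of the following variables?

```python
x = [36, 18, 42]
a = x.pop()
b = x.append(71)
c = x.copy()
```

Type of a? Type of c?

list.pop() returns the element (int); list.copy() returns list

int, list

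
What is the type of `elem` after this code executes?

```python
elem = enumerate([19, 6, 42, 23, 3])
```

enumerate() returns an enumerate iterator object

enumerate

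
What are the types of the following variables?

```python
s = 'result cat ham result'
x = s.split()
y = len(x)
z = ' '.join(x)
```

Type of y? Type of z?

len() returns int; str.join() returns str

int, str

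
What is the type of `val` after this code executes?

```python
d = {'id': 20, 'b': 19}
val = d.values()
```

.values() returns a dict_values view object

dict_values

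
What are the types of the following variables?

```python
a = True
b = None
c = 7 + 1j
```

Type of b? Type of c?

b is NoneType; c is complex

NoneType, complex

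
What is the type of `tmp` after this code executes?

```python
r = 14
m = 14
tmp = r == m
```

Equality comparison returns bool

bool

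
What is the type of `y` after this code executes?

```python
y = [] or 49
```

'or' returns first truthy value (49, which is int)

int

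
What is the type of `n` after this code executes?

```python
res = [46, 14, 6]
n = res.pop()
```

list.pop() returns the popped element (int here)

int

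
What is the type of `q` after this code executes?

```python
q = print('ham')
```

print() returns None

NoneType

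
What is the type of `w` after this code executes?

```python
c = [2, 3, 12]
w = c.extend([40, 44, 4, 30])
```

list.extend() returns None

NoneType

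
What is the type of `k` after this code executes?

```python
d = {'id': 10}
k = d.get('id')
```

dict.get() returns the value (int) when key is found

int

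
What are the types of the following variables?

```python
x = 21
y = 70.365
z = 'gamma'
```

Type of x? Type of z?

x is int; z is str

int, str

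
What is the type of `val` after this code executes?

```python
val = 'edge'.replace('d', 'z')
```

str.replace() returns str

str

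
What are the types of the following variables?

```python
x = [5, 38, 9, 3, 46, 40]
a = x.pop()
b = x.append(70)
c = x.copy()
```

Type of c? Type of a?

list.copy() returns list; list.pop() returns the element (int)

list, int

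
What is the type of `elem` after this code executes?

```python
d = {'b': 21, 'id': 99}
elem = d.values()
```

.values() returns a dict_values view object

dict_values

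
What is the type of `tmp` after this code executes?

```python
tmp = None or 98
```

'or' with None returns the other value (98, int)

int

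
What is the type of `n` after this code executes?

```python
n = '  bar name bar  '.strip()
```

str.strip() returns str

str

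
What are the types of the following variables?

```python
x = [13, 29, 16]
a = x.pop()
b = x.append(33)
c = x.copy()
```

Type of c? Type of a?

list.copy() returns list; list.pop() returns the element (int)

list, int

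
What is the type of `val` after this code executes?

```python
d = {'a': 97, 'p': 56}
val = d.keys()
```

.keys() returns a dict_keys view object

dict_keys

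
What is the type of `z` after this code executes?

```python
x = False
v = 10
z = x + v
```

bool + int returns int (False is 0, so 0 + 10 = 10)

int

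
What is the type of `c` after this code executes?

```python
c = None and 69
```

'and' returns first falsy value (None)

NoneType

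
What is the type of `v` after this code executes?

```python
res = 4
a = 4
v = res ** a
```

int ** positive int returns int (4 ** 4 = 256)

int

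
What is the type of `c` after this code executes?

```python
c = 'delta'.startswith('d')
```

str.startswith() returns bool

bool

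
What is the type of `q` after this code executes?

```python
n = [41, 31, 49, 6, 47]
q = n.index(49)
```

list.index() returns int

int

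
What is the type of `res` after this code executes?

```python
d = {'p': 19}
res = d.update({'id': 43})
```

dict.update() returns None

NoneType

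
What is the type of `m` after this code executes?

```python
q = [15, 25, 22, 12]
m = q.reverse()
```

list.reverse() returns None

NoneType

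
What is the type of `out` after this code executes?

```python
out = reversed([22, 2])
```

reversed() on a list returns a list_reverseiterator

list_reverseiterator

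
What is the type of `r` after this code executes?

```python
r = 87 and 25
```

'and' returns the last value when all truthy (25, which is int)

int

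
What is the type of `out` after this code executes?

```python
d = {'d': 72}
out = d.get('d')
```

dict.get() returns the value (int) when key is found

int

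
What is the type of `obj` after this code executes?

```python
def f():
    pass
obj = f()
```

A function with no return statement returns None

NoneType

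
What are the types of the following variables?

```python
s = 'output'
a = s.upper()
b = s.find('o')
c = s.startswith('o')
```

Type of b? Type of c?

str.find() returns int; str.startswith() returns bool

int, bool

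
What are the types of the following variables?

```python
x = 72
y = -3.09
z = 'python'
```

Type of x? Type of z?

x is int; z is str

int, str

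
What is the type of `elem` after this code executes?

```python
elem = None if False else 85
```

Ternary: condition is False, else branch (85) taken → int

int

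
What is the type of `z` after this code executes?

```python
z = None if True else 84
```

Ternary: condition is True, if branch (None) taken → NoneType

NoneType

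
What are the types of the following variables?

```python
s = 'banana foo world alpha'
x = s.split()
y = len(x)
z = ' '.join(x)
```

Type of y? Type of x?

len() returns int; str.split() returns list

int, list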